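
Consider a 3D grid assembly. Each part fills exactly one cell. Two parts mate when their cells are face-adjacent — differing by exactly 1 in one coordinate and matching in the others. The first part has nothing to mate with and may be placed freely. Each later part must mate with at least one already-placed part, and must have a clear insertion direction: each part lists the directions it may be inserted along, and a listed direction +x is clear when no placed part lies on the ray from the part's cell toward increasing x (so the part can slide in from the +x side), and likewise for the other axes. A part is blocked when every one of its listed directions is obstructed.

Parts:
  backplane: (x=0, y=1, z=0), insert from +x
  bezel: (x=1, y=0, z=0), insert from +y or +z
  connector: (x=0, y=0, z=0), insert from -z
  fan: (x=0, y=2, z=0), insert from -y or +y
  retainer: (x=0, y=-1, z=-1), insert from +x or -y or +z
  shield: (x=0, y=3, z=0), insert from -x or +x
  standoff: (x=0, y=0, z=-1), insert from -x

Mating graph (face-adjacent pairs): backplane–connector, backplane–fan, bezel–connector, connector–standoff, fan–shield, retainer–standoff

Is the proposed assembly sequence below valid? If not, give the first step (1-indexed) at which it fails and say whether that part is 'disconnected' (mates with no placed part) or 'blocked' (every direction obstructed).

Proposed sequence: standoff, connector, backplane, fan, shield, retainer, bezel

Invalid at step 2 (blocked)

1. standoff@(0, 0, -1) [-x clear] — {standoff}
2. connector@(0, 0, 0) — -z all obstructed ⇒ blocked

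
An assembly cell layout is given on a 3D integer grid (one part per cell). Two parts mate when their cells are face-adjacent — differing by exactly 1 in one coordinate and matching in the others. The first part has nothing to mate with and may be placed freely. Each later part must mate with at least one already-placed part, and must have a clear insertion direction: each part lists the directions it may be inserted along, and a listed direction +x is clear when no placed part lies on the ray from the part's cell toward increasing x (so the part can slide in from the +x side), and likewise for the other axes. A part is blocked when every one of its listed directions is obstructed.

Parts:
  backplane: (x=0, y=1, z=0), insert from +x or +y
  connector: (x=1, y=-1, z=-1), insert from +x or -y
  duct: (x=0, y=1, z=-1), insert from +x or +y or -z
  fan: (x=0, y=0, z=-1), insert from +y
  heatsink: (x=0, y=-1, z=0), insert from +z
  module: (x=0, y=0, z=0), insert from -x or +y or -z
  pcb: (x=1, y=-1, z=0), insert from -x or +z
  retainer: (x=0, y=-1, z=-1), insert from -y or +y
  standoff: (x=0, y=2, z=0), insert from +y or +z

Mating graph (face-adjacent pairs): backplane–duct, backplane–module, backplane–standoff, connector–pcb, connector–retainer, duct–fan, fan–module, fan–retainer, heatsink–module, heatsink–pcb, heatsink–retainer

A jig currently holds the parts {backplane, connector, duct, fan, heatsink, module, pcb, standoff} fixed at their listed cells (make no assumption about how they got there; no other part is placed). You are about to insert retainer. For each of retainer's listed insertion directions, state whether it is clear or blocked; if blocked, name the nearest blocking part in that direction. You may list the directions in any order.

+y: blocked by fan; -y: clear

-y: ray from retainer(0, -1, -1) has no placed part ⇒ clear
+y: nearest on ray is fan@(0, 0, -1) ⇒ blocked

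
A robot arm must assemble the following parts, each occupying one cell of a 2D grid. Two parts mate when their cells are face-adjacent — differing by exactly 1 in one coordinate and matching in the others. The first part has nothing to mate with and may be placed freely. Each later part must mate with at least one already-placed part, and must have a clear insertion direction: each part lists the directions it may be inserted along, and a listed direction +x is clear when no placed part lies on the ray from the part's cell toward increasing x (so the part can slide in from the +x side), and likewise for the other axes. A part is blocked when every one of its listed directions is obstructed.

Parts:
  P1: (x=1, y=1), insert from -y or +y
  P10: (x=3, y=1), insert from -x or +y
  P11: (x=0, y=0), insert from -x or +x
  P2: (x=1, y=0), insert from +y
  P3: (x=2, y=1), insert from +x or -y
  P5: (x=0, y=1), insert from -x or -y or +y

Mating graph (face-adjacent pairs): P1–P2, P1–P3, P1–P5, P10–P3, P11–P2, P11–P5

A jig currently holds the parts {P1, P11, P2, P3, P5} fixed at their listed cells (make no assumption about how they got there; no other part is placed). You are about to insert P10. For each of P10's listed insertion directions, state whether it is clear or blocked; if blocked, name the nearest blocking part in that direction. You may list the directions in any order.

+y: clear; -x: blocked by P3

-x: nearest on ray is P3@(2, 1) ⇒ blocked
+y: ray from P10(3, 1) has no placed part ⇒ clear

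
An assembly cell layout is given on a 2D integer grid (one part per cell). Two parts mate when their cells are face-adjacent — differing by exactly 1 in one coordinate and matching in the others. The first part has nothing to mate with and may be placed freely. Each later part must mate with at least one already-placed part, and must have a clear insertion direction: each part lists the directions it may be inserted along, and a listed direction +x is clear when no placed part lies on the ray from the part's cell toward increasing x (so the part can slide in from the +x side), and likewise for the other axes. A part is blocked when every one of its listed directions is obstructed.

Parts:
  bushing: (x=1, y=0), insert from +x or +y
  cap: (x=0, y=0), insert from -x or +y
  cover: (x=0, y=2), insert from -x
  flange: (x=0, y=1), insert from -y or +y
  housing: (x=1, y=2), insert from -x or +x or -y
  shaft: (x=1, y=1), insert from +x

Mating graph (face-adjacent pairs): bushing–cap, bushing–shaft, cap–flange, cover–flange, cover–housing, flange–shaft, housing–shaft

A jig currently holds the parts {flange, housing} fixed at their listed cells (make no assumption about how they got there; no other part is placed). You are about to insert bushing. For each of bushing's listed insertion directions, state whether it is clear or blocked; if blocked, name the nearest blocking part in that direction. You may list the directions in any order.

+x: ray from bushing(1, 0) has no placed part ⇒ clear
+y: nearest on ray is housing@(1, 2) ⇒ blocked

+x: clear; +y: blocked by housing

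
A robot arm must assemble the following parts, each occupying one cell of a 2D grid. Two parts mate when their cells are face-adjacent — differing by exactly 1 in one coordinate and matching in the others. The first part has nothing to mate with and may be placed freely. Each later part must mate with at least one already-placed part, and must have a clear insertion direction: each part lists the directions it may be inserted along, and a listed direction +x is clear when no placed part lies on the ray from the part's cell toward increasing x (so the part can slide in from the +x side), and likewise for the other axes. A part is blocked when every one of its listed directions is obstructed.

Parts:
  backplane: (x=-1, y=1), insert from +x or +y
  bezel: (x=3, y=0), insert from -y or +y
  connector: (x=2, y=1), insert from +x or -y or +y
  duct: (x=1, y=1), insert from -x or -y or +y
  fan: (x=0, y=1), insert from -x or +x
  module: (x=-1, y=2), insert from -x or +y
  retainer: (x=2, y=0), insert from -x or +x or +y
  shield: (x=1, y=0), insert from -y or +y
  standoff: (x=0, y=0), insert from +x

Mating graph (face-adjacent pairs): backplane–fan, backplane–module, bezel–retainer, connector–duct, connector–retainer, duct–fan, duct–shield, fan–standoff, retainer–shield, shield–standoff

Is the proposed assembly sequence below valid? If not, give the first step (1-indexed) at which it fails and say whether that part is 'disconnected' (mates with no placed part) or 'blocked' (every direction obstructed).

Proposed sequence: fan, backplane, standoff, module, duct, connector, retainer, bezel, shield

1. fan@(0, 1) [-x clear] — {fan}
2. backplane@(-1, 1) [+y clear] — {backplane, fan}
3. standoff@(0, 0) [+x clear] — {backplane, fan, standoff}
4. module@(-1, 2) [-x clear] — {backplane, fan, module, standoff}
5. duct@(1, 1) [-y clear] — {backplane, duct, fan, module, standoff}
6. connector@(2, 1) [+x clear] — {backplane, connector, duct, fan, module, standoff}
7. retainer@(2, 0) [+x clear] — {backplane, connector, duct, fan, module, retainer, standoff}
8. bezel@(3, 0) [-y clear] — {backplane, bezel, connector, duct, fan, module, retainer, standoff}
9. shield@(1, 0) [-y clear] — {backplane, bezel, connector, duct, fan, module, retainer, shield, standoff}

Valid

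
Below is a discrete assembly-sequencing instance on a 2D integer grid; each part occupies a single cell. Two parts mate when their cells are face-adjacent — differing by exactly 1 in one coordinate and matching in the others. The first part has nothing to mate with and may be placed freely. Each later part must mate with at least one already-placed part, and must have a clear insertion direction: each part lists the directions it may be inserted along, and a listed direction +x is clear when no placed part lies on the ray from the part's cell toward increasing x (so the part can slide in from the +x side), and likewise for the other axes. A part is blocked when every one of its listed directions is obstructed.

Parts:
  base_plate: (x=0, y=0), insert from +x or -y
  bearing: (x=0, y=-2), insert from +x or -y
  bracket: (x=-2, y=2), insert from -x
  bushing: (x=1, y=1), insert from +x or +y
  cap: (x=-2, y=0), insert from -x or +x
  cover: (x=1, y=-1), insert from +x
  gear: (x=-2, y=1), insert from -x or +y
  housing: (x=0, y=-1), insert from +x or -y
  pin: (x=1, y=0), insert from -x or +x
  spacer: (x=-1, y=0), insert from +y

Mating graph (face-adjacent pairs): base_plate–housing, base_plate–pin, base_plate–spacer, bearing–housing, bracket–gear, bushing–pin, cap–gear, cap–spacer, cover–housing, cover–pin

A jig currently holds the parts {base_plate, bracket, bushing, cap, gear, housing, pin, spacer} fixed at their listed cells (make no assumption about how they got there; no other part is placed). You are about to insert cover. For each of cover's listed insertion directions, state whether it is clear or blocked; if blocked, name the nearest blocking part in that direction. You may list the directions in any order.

+x: ray from cover(1, -1) has no placed part ⇒ clear

+x: clear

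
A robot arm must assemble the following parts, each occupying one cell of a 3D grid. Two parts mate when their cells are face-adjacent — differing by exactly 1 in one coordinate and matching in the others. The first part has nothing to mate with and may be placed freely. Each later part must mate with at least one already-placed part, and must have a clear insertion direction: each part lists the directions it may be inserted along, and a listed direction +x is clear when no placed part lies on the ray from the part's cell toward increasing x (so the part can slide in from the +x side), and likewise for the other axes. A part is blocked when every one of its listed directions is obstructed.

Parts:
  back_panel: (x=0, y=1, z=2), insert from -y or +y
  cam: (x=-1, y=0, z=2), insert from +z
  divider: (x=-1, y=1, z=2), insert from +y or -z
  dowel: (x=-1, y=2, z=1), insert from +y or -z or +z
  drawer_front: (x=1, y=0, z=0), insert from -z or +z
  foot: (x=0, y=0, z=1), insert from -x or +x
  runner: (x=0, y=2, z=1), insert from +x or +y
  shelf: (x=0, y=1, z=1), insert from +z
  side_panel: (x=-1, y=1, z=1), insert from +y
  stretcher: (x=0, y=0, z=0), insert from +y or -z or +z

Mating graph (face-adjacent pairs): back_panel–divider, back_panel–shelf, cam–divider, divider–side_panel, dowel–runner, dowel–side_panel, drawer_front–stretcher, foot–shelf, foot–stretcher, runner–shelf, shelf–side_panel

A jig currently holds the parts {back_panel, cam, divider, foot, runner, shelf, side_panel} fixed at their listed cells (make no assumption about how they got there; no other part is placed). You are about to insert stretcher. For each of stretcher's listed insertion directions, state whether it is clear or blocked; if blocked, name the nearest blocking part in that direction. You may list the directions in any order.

+y: clear; +z: blocked by foot; -z: clear

+y: ray from stretcher(0, 0, 0) has no placed part ⇒ clear
-z: ray from stretcher(0, 0, 0) has no placed part ⇒ clear
+z: nearest on ray is foot@(0, 0, 1) ⇒ blocked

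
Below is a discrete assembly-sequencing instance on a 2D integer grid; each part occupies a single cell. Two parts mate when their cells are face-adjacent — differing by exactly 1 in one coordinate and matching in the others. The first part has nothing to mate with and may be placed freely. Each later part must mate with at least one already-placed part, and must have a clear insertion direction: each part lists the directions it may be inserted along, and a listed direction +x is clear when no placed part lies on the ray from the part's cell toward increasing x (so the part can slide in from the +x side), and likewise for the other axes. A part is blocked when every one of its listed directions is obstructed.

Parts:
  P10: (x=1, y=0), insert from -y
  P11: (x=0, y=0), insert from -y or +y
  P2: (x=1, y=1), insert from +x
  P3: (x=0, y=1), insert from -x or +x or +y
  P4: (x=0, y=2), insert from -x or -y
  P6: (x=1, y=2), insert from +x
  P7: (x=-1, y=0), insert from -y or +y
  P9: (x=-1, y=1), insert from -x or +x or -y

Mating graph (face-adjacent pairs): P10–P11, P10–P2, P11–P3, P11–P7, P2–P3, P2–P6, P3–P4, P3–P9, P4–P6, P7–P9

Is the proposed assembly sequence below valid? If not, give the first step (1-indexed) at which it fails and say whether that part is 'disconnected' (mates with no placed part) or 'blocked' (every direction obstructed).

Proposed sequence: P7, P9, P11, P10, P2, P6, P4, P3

1. P7@(-1, 0) [-y clear] — {P7}
2. P9@(-1, 1) [-x clear] — {P7, P9}
3. P11@(0, 0) [-y clear] — {P11, P7, P9}
4. P10@(1, 0) [-y clear] — {P10, P11, P7, P9}
5. P2@(1, 1) [+x clear] — {P10, P11, P2, P7, P9}
6. P6@(1, 2) [+x clear] — {P10, P11, P2, P6, P7, P9}
7. P4@(0, 2) [-x clear] — {P10, P11, P2, P4, P6, P7, P9}
8. P3@(0, 1) — -x/+x/+y all obstructed ⇒ blocked

Invalid at step 8 (blocked)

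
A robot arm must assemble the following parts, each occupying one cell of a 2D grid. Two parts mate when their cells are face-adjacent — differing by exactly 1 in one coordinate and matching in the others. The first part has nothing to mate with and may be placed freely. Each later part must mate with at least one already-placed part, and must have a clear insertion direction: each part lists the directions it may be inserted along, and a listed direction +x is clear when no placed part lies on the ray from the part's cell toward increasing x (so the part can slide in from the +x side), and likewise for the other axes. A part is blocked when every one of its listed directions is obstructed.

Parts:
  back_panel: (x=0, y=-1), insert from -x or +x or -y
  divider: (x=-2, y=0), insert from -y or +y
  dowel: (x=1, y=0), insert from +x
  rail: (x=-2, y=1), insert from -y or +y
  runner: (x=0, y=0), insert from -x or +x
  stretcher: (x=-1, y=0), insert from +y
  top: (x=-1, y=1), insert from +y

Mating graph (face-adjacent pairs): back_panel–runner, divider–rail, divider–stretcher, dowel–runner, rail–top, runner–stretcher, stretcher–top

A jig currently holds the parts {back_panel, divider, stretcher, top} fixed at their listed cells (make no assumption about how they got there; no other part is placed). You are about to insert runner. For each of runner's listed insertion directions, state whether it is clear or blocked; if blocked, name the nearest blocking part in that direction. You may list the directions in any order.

+x: clear; -x: blocked by stretcher

-x: nearest on ray is stretcher@(-1, 0) ⇒ blocked
+x: ray from runner(0, 0) has no placed part ⇒ clear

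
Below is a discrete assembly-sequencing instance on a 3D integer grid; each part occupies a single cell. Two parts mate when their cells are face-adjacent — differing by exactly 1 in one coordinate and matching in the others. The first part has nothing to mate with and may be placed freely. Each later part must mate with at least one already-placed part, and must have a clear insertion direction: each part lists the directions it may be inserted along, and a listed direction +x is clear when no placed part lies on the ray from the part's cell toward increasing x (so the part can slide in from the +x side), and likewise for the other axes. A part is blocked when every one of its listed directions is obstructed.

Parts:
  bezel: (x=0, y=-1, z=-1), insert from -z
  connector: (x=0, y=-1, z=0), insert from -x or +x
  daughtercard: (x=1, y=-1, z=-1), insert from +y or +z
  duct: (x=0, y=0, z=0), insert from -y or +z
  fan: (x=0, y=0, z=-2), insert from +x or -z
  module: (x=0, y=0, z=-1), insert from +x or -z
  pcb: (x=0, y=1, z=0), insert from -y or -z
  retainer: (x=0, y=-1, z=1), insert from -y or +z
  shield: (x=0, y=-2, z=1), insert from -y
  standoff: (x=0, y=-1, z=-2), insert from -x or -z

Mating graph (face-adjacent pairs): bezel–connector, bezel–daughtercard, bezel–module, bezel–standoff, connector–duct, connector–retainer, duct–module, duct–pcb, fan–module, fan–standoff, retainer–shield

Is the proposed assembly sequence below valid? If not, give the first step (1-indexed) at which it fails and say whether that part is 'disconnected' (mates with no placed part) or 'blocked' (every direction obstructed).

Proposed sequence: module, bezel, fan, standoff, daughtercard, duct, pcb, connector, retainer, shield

1. module@(0, 0, -1) [+x clear] — {module}
2. bezel@(0, -1, -1) [-z clear] — {bezel, module}
3. fan@(0, 0, -2) [+x clear] — {bezel, fan, module}
4. standoff@(0, -1, -2) [-x clear] — {bezel, fan, module, standoff}
5. daughtercard@(1, -1, -1) [+y clear] — {bezel, daughtercard, fan, module, standoff}
6. duct@(0, 0, 0) [-y clear] — {bezel, daughtercard, duct, fan, module, standoff}
7. pcb@(0, 1, 0) [-z clear] — {bezel, daughtercard, duct, fan, module, pcb, standoff}
8. connector@(0, -1, 0) [-x clear] — {bezel, connector, daughtercard, duct, fan, module, pcb, standoff}
9. retainer@(0, -1, 1) [-y clear] — {bezel, connector, daughtercard, duct, fan, module, pcb, retainer, standoff}
10. shield@(0, -2, 1) [-y clear] — {bezel, connector, daughtercard, duct, fan, module, pcb, retainer, shield, standoff}

Valid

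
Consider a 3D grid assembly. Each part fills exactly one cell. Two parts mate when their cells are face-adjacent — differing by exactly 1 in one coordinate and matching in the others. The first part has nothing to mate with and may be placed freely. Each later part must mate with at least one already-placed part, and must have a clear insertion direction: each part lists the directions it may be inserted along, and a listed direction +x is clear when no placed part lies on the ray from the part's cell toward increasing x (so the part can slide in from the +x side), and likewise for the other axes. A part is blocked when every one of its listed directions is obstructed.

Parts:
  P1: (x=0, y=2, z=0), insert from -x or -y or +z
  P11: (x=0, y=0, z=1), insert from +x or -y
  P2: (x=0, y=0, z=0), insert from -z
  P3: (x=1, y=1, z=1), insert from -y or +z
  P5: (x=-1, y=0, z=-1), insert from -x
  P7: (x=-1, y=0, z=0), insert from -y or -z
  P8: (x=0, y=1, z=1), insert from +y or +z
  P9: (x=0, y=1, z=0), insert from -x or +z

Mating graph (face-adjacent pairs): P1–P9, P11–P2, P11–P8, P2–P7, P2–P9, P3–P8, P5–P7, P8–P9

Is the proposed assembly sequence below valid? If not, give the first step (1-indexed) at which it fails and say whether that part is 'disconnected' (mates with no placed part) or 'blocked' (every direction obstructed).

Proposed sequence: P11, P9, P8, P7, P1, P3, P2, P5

1. P11@(0, 0, 1) [+x clear] — {P11}
2. P9@(0, 1, 0) — no placed neighbour ⇒ disconnected

Invalid at step 2 (disconnected)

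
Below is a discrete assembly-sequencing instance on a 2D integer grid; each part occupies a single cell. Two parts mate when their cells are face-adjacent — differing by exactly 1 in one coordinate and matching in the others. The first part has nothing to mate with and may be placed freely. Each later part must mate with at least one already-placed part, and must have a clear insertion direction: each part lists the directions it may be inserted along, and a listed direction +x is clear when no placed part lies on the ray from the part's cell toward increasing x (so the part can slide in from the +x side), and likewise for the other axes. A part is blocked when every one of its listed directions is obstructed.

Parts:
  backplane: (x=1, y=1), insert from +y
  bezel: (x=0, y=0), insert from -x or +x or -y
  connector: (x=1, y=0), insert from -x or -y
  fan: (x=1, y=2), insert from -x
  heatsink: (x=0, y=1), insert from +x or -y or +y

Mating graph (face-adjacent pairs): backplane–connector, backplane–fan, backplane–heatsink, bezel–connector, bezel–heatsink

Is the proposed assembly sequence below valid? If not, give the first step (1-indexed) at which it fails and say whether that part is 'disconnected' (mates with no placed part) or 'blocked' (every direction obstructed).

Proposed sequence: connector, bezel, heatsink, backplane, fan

Valid

1. connector@(1, 0) [-x clear] — {connector}
2. bezel@(0, 0) [-x clear] — {bezel, connector}
3. heatsink@(0, 1) [+x clear] — {bezel, connector, heatsink}
4. backplane@(1, 1) [+y clear] — {backplane, bezel, connector, heatsink}
5. fan@(1, 2) [-x clear] — {backplane, bezel, connector, fan, heatsink}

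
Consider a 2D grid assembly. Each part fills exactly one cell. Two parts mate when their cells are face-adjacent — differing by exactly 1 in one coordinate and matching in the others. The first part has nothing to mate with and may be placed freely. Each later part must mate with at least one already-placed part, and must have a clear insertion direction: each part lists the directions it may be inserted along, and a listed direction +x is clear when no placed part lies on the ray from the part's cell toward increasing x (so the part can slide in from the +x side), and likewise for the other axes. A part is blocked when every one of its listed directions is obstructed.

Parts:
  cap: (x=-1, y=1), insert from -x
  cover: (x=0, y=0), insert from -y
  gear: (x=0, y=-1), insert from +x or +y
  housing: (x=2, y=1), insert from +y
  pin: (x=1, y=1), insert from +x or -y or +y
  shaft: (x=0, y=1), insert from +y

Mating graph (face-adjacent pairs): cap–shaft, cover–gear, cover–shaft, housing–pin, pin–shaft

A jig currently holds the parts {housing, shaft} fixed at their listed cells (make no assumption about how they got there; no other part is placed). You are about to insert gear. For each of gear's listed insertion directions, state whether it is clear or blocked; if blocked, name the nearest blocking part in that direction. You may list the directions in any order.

+x: ray from gear(0, -1) has no placed part ⇒ clear
+y: nearest on ray is shaft@(0, 1) ⇒ blocked

+x: clear; +y: blocked by shaft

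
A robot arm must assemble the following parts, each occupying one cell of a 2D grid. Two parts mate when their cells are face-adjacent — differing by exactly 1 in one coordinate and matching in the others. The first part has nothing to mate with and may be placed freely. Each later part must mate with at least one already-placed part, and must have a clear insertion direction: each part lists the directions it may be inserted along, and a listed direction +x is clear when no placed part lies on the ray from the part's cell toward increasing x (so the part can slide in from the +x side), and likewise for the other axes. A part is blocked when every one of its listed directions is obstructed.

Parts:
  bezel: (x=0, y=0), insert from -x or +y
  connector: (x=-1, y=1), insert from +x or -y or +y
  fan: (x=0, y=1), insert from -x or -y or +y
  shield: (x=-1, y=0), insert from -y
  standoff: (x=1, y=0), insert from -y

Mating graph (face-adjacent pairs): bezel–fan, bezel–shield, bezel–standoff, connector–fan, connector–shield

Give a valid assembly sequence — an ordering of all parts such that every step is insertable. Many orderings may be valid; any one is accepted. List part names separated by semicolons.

1. standoff@(1, 0) [-y clear] — {standoff}
2. bezel@(0, 0) [-x clear] — {bezel, standoff}
3. fan@(0, 1) [-x clear] — {bezel, fan, standoff}
4. connector@(-1, 1) [-y clear] — {bezel, connector, fan, standoff}
5. shield@(-1, 0) [-y clear] — {bezel, connector, fan, shield, standoff}

standoff; bezel; fan; connector; shield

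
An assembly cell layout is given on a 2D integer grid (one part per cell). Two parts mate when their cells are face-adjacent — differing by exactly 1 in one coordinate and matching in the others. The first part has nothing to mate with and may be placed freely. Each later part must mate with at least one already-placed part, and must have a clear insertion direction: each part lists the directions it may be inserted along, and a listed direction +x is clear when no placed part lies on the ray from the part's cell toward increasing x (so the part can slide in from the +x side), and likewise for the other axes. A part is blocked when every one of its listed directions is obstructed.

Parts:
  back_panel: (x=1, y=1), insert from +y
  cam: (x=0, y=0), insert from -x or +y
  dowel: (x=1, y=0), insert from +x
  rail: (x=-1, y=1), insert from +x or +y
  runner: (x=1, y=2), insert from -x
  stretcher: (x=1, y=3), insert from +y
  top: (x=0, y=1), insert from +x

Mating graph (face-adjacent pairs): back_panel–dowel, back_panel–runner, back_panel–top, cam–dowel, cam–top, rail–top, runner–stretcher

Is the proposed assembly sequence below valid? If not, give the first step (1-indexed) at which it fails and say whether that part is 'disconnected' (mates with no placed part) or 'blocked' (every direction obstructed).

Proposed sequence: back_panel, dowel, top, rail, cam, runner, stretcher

Invalid at step 3 (blocked)

1. back_panel@(1, 1) [+y clear] — {back_panel}
2. dowel@(1, 0) [+x clear] — {back_panel, dowel}
3. top@(0, 1) — +x all obstructed ⇒ blocked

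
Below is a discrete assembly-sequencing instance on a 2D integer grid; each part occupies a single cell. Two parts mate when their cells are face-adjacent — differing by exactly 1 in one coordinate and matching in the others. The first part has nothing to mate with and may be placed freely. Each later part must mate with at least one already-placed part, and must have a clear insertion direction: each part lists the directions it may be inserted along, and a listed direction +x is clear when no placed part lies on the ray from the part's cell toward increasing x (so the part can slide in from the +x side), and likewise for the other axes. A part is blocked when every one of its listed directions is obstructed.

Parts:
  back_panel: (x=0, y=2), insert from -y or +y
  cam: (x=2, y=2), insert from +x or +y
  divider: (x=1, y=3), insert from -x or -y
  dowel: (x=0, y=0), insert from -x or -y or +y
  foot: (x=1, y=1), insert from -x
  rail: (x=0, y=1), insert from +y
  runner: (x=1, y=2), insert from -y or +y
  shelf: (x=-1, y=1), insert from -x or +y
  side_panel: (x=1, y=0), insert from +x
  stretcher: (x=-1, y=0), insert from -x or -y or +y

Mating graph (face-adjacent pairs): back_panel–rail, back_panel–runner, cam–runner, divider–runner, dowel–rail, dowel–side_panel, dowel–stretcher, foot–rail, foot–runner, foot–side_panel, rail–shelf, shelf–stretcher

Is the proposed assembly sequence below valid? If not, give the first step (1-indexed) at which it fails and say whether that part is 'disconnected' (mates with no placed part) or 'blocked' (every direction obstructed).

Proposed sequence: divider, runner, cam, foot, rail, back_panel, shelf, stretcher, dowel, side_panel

Valid

1. divider@(1, 3) [-x clear] — {divider}
2. runner@(1, 2) [-y clear] — {divider, runner}
3. cam@(2, 2) [+x clear] — {cam, divider, runner}
4. foot@(1, 1) [-x clear] — {cam, divider, foot, runner}
5. rail@(0, 1) [+y clear] — {cam, divider, foot, rail, runner}
6. back_panel@(0, 2) [+y clear] — {back_panel, cam, divider, foot, rail, runner}
7. shelf@(-1, 1) [-x clear] — {back_panel, cam, divider, foot, rail, runner, shelf}
8. stretcher@(-1, 0) [-x clear] — {back_panel, cam, divider, foot, rail, runner, shelf, stretcher}
9. dowel@(0, 0) [-y clear] — {back_panel, cam, divider, dowel, foot, rail, runner, shelf, stretcher}
10. side_panel@(1, 0) [+x clear] — {back_panel, cam, divider, dowel, foot, rail, runner, shelf, side_panel, stretcher}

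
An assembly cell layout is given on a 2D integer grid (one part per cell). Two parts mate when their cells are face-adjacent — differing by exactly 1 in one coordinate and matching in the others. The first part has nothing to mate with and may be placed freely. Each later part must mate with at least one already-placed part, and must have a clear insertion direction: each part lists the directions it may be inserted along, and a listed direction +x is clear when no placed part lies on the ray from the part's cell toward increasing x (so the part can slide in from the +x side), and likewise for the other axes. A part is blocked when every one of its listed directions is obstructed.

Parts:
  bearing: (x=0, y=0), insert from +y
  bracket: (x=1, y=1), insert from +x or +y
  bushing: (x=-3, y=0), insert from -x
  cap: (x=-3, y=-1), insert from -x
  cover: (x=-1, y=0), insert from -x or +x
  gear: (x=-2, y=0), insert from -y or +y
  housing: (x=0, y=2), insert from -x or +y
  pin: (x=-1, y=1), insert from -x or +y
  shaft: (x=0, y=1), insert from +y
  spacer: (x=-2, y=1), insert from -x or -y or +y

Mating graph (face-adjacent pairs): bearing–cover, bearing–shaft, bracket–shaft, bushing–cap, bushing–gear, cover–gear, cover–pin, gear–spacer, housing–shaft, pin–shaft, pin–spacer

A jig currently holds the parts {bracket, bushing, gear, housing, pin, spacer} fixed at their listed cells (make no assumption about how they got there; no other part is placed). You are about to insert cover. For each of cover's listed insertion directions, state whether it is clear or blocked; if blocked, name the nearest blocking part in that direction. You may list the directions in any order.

+x: clear; -x: blocked by gear

-x: nearest on ray is gear@(-2, 0) ⇒ blocked
+x: ray from cover(-1, 0) has no placed part ⇒ clear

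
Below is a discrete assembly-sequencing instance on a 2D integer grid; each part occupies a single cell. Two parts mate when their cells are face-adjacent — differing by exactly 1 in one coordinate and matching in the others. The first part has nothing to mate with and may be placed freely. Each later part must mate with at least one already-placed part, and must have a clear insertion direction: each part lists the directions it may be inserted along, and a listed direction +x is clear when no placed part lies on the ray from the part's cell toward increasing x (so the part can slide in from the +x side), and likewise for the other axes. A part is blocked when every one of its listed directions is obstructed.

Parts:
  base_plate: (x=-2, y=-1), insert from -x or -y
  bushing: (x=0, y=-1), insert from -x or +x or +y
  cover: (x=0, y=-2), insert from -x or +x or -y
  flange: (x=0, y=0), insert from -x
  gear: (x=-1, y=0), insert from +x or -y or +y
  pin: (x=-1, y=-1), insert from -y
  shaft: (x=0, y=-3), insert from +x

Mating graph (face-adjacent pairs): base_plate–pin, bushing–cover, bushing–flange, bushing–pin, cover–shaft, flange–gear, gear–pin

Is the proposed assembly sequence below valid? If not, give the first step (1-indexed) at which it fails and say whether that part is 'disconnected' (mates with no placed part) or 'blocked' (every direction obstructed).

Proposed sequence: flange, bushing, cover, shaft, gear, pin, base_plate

Valid

1. flange@(0, 0) [-x clear] — {flange}
2. bushing@(0, -1) [-x clear] — {bushing, flange}
3. cover@(0, -2) [-x clear] — {bushing, cover, flange}
4. shaft@(0, -3) [+x clear] — {bushing, cover, flange, shaft}
5. gear@(-1, 0) [-y clear] — {bushing, cover, flange, gear, shaft}
6. pin@(-1, -1) [-y clear] — {bushing, cover, flange, gear, pin, shaft}
7. base_plate@(-2, -1) [-x clear] — {base_plate, bushing, cover, flange, gear, pin, shaft}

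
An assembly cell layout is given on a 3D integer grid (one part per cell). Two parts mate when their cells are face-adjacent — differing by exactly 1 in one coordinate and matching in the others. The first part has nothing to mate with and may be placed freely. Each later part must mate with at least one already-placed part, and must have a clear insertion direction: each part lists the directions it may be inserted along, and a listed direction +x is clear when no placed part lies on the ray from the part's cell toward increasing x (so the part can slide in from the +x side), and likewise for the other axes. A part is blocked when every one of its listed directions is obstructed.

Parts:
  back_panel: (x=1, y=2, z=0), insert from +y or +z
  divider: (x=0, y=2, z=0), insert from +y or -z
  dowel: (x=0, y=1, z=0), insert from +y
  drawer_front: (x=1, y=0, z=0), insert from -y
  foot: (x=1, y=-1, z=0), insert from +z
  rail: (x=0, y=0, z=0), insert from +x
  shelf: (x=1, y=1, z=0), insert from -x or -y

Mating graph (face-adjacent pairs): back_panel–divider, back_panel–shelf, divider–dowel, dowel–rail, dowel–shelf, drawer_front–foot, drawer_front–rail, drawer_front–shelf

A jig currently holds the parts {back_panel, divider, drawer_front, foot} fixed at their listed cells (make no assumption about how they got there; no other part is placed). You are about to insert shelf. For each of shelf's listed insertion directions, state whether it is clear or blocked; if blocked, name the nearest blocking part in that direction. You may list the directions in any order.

-x: clear; -y: blocked by drawer_front

-x: ray from shelf(1, 1, 0) has no placed part ⇒ clear
-y: nearest on ray is drawer_front@(1, 0, 0) ⇒ blocked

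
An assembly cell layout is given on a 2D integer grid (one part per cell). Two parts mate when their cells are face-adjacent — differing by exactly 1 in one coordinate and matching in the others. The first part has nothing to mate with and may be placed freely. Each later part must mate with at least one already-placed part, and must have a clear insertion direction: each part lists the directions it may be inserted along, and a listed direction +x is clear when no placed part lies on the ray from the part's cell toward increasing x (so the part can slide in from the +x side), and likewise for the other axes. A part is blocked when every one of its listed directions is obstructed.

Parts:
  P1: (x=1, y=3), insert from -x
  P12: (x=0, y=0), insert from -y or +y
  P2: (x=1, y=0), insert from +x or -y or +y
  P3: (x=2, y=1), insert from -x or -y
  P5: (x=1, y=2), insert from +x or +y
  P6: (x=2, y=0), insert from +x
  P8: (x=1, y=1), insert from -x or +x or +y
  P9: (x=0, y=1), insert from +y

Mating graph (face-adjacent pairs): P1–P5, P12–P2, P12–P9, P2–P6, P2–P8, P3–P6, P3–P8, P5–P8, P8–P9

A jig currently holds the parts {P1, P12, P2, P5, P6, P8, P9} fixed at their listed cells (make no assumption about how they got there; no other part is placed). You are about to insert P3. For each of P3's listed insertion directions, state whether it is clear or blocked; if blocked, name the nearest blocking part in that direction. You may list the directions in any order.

-x: nearest on ray is P8@(1, 1) ⇒ blocked
-y: nearest on ray is P6@(2, 0) ⇒ blocked

-x: blocked by P8; -y: blocked by P6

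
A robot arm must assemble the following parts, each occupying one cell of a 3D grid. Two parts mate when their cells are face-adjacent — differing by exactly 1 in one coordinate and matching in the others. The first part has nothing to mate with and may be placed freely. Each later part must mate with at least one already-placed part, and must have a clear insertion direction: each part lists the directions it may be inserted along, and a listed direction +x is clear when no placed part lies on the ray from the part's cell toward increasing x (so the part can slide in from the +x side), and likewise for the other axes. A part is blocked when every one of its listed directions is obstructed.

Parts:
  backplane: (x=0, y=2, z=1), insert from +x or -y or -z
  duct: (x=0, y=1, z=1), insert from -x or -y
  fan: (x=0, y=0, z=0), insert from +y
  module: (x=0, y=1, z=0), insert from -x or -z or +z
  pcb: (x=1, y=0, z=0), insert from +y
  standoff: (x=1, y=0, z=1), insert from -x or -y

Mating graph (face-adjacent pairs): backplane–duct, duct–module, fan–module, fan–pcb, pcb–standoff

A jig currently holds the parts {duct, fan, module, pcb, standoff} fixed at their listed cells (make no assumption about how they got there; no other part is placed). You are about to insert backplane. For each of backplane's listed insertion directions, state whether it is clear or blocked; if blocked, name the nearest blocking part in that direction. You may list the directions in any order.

+x: ray from backplane(0, 2, 1) has no placed part ⇒ clear
-y: nearest on ray is duct@(0, 1, 1) ⇒ blocked
-z: ray from backplane(0, 2, 1) has no placed part ⇒ clear

+x: clear; -y: blocked by duct; -z: clear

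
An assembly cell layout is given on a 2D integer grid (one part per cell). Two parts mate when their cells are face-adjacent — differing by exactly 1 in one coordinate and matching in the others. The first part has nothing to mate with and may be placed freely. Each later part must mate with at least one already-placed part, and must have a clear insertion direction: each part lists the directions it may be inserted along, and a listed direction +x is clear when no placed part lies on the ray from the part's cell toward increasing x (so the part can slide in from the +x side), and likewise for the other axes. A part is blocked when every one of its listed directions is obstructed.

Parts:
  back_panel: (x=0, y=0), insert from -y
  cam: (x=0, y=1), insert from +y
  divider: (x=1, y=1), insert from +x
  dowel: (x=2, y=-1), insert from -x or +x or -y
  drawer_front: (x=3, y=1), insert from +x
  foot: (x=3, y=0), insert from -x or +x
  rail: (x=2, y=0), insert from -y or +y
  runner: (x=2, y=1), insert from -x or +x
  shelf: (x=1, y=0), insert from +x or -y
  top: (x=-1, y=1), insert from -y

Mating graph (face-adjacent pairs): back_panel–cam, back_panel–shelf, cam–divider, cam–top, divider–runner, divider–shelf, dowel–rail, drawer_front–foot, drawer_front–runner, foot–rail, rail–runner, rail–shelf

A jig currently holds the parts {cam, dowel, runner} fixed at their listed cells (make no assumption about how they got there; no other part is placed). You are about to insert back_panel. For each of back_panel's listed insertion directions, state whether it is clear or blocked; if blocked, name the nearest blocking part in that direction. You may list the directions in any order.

-y: clear

-y: ray from back_panel(0, 0) has no placed part ⇒ clear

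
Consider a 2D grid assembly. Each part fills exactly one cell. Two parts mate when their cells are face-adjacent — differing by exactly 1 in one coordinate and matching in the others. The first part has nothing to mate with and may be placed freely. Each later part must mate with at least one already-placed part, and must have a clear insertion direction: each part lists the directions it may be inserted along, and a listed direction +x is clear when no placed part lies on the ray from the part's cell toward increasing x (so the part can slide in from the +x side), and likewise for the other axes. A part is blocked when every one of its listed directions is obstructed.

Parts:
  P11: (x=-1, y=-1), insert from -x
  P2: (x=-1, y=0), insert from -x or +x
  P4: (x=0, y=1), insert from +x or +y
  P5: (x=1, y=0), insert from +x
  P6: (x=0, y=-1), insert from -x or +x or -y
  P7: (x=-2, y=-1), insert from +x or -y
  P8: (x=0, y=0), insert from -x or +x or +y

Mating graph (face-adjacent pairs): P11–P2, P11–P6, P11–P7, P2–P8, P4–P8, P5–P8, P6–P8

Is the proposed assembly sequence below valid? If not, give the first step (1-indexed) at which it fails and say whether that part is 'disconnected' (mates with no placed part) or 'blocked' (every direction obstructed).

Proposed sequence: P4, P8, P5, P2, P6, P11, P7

Valid

1. P4@(0, 1) [+x clear] — {P4}
2. P8@(0, 0) [-x clear] — {P4, P8}
3. P5@(1, 0) [+x clear] — {P4, P5, P8}
4. P2@(-1, 0) [-x clear] — {P2, P4, P5, P8}
5. P6@(0, -1) [-x clear] — {P2, P4, P5, P6, P8}
6. P11@(-1, -1) [-x clear] — {P11, P2, P4, P5, P6, P8}
7. P7@(-2, -1) [-y clear] — {P11, P2, P4, P5, P6, P7, P8}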